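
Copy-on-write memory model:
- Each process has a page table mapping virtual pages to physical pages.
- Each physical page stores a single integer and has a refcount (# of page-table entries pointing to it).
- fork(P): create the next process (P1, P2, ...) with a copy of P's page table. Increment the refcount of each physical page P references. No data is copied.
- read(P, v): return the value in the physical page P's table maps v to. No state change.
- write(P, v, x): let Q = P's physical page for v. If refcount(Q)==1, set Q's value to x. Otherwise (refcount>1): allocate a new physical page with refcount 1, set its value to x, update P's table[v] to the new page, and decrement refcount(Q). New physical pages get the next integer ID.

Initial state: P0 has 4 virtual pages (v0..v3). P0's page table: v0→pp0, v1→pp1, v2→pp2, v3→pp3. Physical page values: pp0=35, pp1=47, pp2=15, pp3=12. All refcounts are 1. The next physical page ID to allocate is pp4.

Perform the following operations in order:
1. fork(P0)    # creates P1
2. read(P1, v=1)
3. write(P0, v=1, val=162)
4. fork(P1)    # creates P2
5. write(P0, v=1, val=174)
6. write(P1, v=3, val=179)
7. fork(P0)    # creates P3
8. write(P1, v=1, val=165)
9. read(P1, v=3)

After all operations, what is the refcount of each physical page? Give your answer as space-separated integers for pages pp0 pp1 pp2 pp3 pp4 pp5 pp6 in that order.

Answer: 4 1 4 3 2 1 1

Derivation:
Op 1: fork(P0) -> P1. 4 ppages; refcounts: pp0:2 pp1:2 pp2:2 pp3:2
Op 2: read(P1, v1) -> 47. No state change.
Op 3: write(P0, v1, 162). refcount(pp1)=2>1 -> COPY to pp4. 5 ppages; refcounts: pp0:2 pp1:1 pp2:2 pp3:2 pp4:1
Op 4: fork(P1) -> P2. 5 ppages; refcounts: pp0:3 pp1:2 pp2:3 pp3:3 pp4:1
Op 5: write(P0, v1, 174). refcount(pp4)=1 -> write in place. 5 ppages; refcounts: pp0:3 pp1:2 pp2:3 pp3:3 pp4:1
Op 6: write(P1, v3, 179). refcount(pp3)=3>1 -> COPY to pp5. 6 ppages; refcounts: pp0:3 pp1:2 pp2:3 pp3:2 pp4:1 pp5:1
Op 7: fork(P0) -> P3. 6 ppages; refcounts: pp0:4 pp1:2 pp2:4 pp3:3 pp4:2 pp5:1
Op 8: write(P1, v1, 165). refcount(pp1)=2>1 -> COPY to pp6. 7 ppages; refcounts: pp0:4 pp1:1 pp2:4 pp3:3 pp4:2 pp5:1 pp6:1
Op 9: read(P1, v3) -> 179. No state change.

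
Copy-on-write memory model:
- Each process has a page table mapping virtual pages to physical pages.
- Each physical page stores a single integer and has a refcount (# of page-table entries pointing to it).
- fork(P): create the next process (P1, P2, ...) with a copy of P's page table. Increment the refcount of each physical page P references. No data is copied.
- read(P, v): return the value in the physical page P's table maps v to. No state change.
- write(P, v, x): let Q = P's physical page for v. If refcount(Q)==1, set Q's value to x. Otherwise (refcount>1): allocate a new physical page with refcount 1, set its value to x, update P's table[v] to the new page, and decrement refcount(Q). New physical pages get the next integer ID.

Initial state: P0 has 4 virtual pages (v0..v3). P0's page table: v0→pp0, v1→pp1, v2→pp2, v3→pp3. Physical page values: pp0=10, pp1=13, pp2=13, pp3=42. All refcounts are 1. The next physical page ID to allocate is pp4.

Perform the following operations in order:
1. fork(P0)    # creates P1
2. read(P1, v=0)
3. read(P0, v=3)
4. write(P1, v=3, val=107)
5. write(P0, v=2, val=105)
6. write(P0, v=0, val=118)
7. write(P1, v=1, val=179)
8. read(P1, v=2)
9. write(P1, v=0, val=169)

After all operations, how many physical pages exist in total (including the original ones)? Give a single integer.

Answer: 8

Derivation:
Op 1: fork(P0) -> P1. 4 ppages; refcounts: pp0:2 pp1:2 pp2:2 pp3:2
Op 2: read(P1, v0) -> 10. No state change.
Op 3: read(P0, v3) -> 42. No state change.
Op 4: write(P1, v3, 107). refcount(pp3)=2>1 -> COPY to pp4. 5 ppages; refcounts: pp0:2 pp1:2 pp2:2 pp3:1 pp4:1
Op 5: write(P0, v2, 105). refcount(pp2)=2>1 -> COPY to pp5. 6 ppages; refcounts: pp0:2 pp1:2 pp2:1 pp3:1 pp4:1 pp5:1
Op 6: write(P0, v0, 118). refcount(pp0)=2>1 -> COPY to pp6. 7 ppages; refcounts: pp0:1 pp1:2 pp2:1 pp3:1 pp4:1 pp5:1 pp6:1
Op 7: write(P1, v1, 179). refcount(pp1)=2>1 -> COPY to pp7. 8 ppages; refcounts: pp0:1 pp1:1 pp2:1 pp3:1 pp4:1 pp5:1 pp6:1 pp7:1
Op 8: read(P1, v2) -> 13. No state change.
Op 9: write(P1, v0, 169). refcount(pp0)=1 -> write in place. 8 ppages; refcounts: pp0:1 pp1:1 pp2:1 pp3:1 pp4:1 pp5:1 pp6:1 pp7:1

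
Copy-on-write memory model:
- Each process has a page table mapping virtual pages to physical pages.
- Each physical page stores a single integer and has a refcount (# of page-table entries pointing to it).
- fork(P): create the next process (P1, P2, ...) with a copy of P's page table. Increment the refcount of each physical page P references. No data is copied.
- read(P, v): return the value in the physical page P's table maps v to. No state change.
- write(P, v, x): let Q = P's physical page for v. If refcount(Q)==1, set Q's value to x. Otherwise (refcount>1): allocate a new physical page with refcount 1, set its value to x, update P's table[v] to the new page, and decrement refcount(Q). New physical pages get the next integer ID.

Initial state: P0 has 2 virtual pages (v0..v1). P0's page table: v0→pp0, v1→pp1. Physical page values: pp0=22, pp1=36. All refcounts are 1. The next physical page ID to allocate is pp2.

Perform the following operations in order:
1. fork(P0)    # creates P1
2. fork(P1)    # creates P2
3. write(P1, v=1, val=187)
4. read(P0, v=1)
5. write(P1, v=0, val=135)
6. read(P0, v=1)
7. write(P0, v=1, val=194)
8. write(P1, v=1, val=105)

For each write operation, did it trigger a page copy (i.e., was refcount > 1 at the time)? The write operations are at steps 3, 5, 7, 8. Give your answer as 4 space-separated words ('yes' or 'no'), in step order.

Op 1: fork(P0) -> P1. 2 ppages; refcounts: pp0:2 pp1:2
Op 2: fork(P1) -> P2. 2 ppages; refcounts: pp0:3 pp1:3
Op 3: write(P1, v1, 187). refcount(pp1)=3>1 -> COPY to pp2. 3 ppages; refcounts: pp0:3 pp1:2 pp2:1
Op 4: read(P0, v1) -> 36. No state change.
Op 5: write(P1, v0, 135). refcount(pp0)=3>1 -> COPY to pp3. 4 ppages; refcounts: pp0:2 pp1:2 pp2:1 pp3:1
Op 6: read(P0, v1) -> 36. No state change.
Op 7: write(P0, v1, 194). refcount(pp1)=2>1 -> COPY to pp4. 5 ppages; refcounts: pp0:2 pp1:1 pp2:1 pp3:1 pp4:1
Op 8: write(P1, v1, 105). refcount(pp2)=1 -> write in place. 5 ppages; refcounts: pp0:2 pp1:1 pp2:1 pp3:1 pp4:1

yes yes yes no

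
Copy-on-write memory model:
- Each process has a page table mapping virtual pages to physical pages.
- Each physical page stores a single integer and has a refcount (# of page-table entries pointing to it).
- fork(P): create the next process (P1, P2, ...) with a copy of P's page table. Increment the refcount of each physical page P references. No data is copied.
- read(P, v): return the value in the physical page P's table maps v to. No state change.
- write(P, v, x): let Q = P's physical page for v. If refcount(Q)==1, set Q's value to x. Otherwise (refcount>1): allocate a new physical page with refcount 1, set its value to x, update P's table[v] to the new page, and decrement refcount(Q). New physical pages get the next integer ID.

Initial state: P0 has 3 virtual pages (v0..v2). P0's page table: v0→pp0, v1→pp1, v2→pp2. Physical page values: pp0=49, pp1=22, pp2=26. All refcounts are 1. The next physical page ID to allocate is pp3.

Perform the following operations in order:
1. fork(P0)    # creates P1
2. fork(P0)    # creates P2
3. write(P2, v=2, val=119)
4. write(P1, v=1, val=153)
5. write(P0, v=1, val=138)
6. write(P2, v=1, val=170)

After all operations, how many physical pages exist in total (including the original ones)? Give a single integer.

Op 1: fork(P0) -> P1. 3 ppages; refcounts: pp0:2 pp1:2 pp2:2
Op 2: fork(P0) -> P2. 3 ppages; refcounts: pp0:3 pp1:3 pp2:3
Op 3: write(P2, v2, 119). refcount(pp2)=3>1 -> COPY to pp3. 4 ppages; refcounts: pp0:3 pp1:3 pp2:2 pp3:1
Op 4: write(P1, v1, 153). refcount(pp1)=3>1 -> COPY to pp4. 5 ppages; refcounts: pp0:3 pp1:2 pp2:2 pp3:1 pp4:1
Op 5: write(P0, v1, 138). refcount(pp1)=2>1 -> COPY to pp5. 6 ppages; refcounts: pp0:3 pp1:1 pp2:2 pp3:1 pp4:1 pp5:1
Op 6: write(P2, v1, 170). refcount(pp1)=1 -> write in place. 6 ppages; refcounts: pp0:3 pp1:1 pp2:2 pp3:1 pp4:1 pp5:1

Answer: 6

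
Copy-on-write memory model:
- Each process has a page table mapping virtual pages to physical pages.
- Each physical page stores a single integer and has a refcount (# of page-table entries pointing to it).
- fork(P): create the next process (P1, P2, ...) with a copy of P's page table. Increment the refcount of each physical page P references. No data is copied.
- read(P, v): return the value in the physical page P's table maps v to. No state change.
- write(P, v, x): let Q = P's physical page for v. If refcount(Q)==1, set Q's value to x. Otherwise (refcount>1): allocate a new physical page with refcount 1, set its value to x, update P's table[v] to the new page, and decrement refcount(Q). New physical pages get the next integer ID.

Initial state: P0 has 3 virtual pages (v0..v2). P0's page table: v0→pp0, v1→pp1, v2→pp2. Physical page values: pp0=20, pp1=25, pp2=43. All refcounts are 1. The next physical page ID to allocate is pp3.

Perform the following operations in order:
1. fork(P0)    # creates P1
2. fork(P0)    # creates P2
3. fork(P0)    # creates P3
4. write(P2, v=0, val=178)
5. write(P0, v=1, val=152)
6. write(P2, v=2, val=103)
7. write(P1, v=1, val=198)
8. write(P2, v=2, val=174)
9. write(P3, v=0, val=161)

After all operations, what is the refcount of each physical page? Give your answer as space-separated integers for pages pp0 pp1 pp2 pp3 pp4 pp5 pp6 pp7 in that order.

Op 1: fork(P0) -> P1. 3 ppages; refcounts: pp0:2 pp1:2 pp2:2
Op 2: fork(P0) -> P2. 3 ppages; refcounts: pp0:3 pp1:3 pp2:3
Op 3: fork(P0) -> P3. 3 ppages; refcounts: pp0:4 pp1:4 pp2:4
Op 4: write(P2, v0, 178). refcount(pp0)=4>1 -> COPY to pp3. 4 ppages; refcounts: pp0:3 pp1:4 pp2:4 pp3:1
Op 5: write(P0, v1, 152). refcount(pp1)=4>1 -> COPY to pp4. 5 ppages; refcounts: pp0:3 pp1:3 pp2:4 pp3:1 pp4:1
Op 6: write(P2, v2, 103). refcount(pp2)=4>1 -> COPY to pp5. 6 ppages; refcounts: pp0:3 pp1:3 pp2:3 pp3:1 pp4:1 pp5:1
Op 7: write(P1, v1, 198). refcount(pp1)=3>1 -> COPY to pp6. 7 ppages; refcounts: pp0:3 pp1:2 pp2:3 pp3:1 pp4:1 pp5:1 pp6:1
Op 8: write(P2, v2, 174). refcount(pp5)=1 -> write in place. 7 ppages; refcounts: pp0:3 pp1:2 pp2:3 pp3:1 pp4:1 pp5:1 pp6:1
Op 9: write(P3, v0, 161). refcount(pp0)=3>1 -> COPY to pp7. 8 ppages; refcounts: pp0:2 pp1:2 pp2:3 pp3:1 pp4:1 pp5:1 pp6:1 pp7:1

Answer: 2 2 3 1 1 1 1 1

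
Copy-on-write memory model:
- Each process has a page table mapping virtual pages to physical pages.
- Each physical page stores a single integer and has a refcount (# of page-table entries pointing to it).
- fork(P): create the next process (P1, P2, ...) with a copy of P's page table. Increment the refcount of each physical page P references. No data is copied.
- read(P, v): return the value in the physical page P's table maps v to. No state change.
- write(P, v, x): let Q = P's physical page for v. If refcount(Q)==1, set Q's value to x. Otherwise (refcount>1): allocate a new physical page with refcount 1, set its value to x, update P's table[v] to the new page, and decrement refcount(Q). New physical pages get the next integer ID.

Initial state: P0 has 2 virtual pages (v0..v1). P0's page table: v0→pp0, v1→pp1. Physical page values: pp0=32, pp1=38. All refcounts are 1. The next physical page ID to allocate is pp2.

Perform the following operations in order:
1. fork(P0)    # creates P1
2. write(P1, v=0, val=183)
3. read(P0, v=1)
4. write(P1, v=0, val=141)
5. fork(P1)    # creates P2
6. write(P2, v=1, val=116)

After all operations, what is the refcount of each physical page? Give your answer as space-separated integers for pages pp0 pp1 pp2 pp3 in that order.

Answer: 1 2 2 1

Derivation:
Op 1: fork(P0) -> P1. 2 ppages; refcounts: pp0:2 pp1:2
Op 2: write(P1, v0, 183). refcount(pp0)=2>1 -> COPY to pp2. 3 ppages; refcounts: pp0:1 pp1:2 pp2:1
Op 3: read(P0, v1) -> 38. No state change.
Op 4: write(P1, v0, 141). refcount(pp2)=1 -> write in place. 3 ppages; refcounts: pp0:1 pp1:2 pp2:1
Op 5: fork(P1) -> P2. 3 ppages; refcounts: pp0:1 pp1:3 pp2:2
Op 6: write(P2, v1, 116). refcount(pp1)=3>1 -> COPY to pp3. 4 ppages; refcounts: pp0:1 pp1:2 pp2:2 pp3:1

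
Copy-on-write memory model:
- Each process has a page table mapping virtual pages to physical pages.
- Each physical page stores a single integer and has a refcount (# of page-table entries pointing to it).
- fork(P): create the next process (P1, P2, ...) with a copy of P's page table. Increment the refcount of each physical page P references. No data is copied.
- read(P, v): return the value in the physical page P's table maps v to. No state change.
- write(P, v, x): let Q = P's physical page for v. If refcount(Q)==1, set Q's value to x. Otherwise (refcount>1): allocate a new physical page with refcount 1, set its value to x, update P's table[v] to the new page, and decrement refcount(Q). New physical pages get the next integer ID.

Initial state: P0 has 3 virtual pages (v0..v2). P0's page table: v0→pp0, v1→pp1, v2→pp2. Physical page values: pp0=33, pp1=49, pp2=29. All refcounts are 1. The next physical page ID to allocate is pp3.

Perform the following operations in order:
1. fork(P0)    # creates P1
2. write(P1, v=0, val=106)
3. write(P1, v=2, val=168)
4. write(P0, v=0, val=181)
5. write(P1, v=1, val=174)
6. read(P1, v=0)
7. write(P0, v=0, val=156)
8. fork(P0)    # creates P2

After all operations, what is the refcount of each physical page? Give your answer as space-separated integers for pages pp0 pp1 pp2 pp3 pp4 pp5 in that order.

Answer: 2 2 2 1 1 1

Derivation:
Op 1: fork(P0) -> P1. 3 ppages; refcounts: pp0:2 pp1:2 pp2:2
Op 2: write(P1, v0, 106). refcount(pp0)=2>1 -> COPY to pp3. 4 ppages; refcounts: pp0:1 pp1:2 pp2:2 pp3:1
Op 3: write(P1, v2, 168). refcount(pp2)=2>1 -> COPY to pp4. 5 ppages; refcounts: pp0:1 pp1:2 pp2:1 pp3:1 pp4:1
Op 4: write(P0, v0, 181). refcount(pp0)=1 -> write in place. 5 ppages; refcounts: pp0:1 pp1:2 pp2:1 pp3:1 pp4:1
Op 5: write(P1, v1, 174). refcount(pp1)=2>1 -> COPY to pp5. 6 ppages; refcounts: pp0:1 pp1:1 pp2:1 pp3:1 pp4:1 pp5:1
Op 6: read(P1, v0) -> 106. No state change.
Op 7: write(P0, v0, 156). refcount(pp0)=1 -> write in place. 6 ppages; refcounts: pp0:1 pp1:1 pp2:1 pp3:1 pp4:1 pp5:1
Op 8: fork(P0) -> P2. 6 ppages; refcounts: pp0:2 pp1:2 pp2:2 pp3:1 pp4:1 pp5:1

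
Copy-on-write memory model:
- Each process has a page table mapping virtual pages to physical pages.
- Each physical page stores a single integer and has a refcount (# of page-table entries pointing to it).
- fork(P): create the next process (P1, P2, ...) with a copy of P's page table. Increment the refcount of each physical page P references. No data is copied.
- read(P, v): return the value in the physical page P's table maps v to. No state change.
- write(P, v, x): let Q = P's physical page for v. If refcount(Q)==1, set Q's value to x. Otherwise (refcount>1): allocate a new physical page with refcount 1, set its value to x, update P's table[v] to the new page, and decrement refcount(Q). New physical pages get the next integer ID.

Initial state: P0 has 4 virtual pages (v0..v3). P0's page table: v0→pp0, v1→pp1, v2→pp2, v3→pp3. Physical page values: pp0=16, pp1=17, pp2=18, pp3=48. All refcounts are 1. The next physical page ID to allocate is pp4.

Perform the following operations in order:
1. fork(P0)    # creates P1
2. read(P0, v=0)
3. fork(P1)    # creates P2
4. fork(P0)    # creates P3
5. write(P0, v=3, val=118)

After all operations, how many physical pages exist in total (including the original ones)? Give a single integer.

Answer: 5

Derivation:
Op 1: fork(P0) -> P1. 4 ppages; refcounts: pp0:2 pp1:2 pp2:2 pp3:2
Op 2: read(P0, v0) -> 16. No state change.
Op 3: fork(P1) -> P2. 4 ppages; refcounts: pp0:3 pp1:3 pp2:3 pp3:3
Op 4: fork(P0) -> P3. 4 ppages; refcounts: pp0:4 pp1:4 pp2:4 pp3:4
Op 5: write(P0, v3, 118). refcount(pp3)=4>1 -> COPY to pp4. 5 ppages; refcounts: pp0:4 pp1:4 pp2:4 pp3:3 pp4:1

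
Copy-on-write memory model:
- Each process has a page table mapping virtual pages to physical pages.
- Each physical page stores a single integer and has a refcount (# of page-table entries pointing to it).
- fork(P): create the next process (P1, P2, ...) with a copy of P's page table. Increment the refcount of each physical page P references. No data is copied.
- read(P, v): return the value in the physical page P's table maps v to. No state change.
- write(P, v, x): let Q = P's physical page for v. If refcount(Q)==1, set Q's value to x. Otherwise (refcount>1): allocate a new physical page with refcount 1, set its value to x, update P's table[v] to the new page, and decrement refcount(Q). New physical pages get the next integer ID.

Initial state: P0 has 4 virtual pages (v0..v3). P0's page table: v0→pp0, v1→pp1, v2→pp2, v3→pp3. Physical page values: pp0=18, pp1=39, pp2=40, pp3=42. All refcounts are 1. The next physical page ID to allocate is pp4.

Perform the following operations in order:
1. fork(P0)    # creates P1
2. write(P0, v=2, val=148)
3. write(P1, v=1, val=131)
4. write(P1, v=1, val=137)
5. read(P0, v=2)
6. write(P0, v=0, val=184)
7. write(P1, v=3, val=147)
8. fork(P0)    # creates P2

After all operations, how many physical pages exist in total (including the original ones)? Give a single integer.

Op 1: fork(P0) -> P1. 4 ppages; refcounts: pp0:2 pp1:2 pp2:2 pp3:2
Op 2: write(P0, v2, 148). refcount(pp2)=2>1 -> COPY to pp4. 5 ppages; refcounts: pp0:2 pp1:2 pp2:1 pp3:2 pp4:1
Op 3: write(P1, v1, 131). refcount(pp1)=2>1 -> COPY to pp5. 6 ppages; refcounts: pp0:2 pp1:1 pp2:1 pp3:2 pp4:1 pp5:1
Op 4: write(P1, v1, 137). refcount(pp5)=1 -> write in place. 6 ppages; refcounts: pp0:2 pp1:1 pp2:1 pp3:2 pp4:1 pp5:1
Op 5: read(P0, v2) -> 148. No state change.
Op 6: write(P0, v0, 184). refcount(pp0)=2>1 -> COPY to pp6. 7 ppages; refcounts: pp0:1 pp1:1 pp2:1 pp3:2 pp4:1 pp5:1 pp6:1
Op 7: write(P1, v3, 147). refcount(pp3)=2>1 -> COPY to pp7. 8 ppages; refcounts: pp0:1 pp1:1 pp2:1 pp3:1 pp4:1 pp5:1 pp6:1 pp7:1
Op 8: fork(P0) -> P2. 8 ppages; refcounts: pp0:1 pp1:2 pp2:1 pp3:2 pp4:2 pp5:1 pp6:2 pp7:1

Answer: 8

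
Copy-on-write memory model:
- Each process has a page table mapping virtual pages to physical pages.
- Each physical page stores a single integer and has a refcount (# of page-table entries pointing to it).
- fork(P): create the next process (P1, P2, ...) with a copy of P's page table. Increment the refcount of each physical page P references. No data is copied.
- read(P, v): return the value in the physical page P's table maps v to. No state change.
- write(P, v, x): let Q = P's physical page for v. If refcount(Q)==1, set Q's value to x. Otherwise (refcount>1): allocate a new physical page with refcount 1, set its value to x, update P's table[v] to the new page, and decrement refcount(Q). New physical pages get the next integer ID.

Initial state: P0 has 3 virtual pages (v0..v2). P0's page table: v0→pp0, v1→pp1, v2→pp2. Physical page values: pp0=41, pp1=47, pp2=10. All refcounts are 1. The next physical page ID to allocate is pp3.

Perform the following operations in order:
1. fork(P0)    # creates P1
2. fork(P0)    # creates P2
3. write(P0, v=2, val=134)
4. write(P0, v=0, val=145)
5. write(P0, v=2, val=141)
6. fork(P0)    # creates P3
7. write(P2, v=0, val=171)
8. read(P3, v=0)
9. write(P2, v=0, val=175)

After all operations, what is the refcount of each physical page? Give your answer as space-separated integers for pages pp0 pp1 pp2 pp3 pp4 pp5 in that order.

Op 1: fork(P0) -> P1. 3 ppages; refcounts: pp0:2 pp1:2 pp2:2
Op 2: fork(P0) -> P2. 3 ppages; refcounts: pp0:3 pp1:3 pp2:3
Op 3: write(P0, v2, 134). refcount(pp2)=3>1 -> COPY to pp3. 4 ppages; refcounts: pp0:3 pp1:3 pp2:2 pp3:1
Op 4: write(P0, v0, 145). refcount(pp0)=3>1 -> COPY to pp4. 5 ppages; refcounts: pp0:2 pp1:3 pp2:2 pp3:1 pp4:1
Op 5: write(P0, v2, 141). refcount(pp3)=1 -> write in place. 5 ppages; refcounts: pp0:2 pp1:3 pp2:2 pp3:1 pp4:1
Op 6: fork(P0) -> P3. 5 ppages; refcounts: pp0:2 pp1:4 pp2:2 pp3:2 pp4:2
Op 7: write(P2, v0, 171). refcount(pp0)=2>1 -> COPY to pp5. 6 ppages; refcounts: pp0:1 pp1:4 pp2:2 pp3:2 pp4:2 pp5:1
Op 8: read(P3, v0) -> 145. No state change.
Op 9: write(P2, v0, 175). refcount(pp5)=1 -> write in place. 6 ppages; refcounts: pp0:1 pp1:4 pp2:2 pp3:2 pp4:2 pp5:1

Answer: 1 4 2 2 2 1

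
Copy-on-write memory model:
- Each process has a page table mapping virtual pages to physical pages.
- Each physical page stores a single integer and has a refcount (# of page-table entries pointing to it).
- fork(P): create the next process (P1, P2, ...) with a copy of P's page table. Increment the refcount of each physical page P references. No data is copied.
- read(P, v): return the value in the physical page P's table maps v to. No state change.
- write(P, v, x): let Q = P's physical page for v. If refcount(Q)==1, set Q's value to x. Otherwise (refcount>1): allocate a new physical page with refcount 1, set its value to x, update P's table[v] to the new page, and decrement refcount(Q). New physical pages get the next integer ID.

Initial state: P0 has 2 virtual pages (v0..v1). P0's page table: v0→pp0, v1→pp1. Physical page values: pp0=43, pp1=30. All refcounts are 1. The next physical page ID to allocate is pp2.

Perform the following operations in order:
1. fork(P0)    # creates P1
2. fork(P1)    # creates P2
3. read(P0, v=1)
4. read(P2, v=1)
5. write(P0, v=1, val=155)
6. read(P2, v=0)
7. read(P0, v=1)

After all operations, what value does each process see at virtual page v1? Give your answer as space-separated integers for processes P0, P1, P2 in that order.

Op 1: fork(P0) -> P1. 2 ppages; refcounts: pp0:2 pp1:2
Op 2: fork(P1) -> P2. 2 ppages; refcounts: pp0:3 pp1:3
Op 3: read(P0, v1) -> 30. No state change.
Op 4: read(P2, v1) -> 30. No state change.
Op 5: write(P0, v1, 155). refcount(pp1)=3>1 -> COPY to pp2. 3 ppages; refcounts: pp0:3 pp1:2 pp2:1
Op 6: read(P2, v0) -> 43. No state change.
Op 7: read(P0, v1) -> 155. No state change.
P0: v1 -> pp2 = 155
P1: v1 -> pp1 = 30
P2: v1 -> pp1 = 30

Answer: 155 30 30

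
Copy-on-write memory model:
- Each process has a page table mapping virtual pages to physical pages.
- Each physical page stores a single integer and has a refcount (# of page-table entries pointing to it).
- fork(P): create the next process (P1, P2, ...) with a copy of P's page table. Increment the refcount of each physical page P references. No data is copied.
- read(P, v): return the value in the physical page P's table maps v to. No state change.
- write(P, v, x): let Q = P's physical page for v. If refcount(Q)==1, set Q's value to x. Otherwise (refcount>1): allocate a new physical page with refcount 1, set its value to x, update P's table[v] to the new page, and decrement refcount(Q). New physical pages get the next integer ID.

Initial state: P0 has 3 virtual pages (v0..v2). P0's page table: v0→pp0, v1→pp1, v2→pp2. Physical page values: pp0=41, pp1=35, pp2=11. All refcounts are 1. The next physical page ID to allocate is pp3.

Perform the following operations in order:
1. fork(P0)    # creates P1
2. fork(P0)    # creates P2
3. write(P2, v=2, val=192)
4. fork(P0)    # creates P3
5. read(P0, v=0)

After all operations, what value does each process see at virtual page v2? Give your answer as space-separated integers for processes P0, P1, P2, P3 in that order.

Op 1: fork(P0) -> P1. 3 ppages; refcounts: pp0:2 pp1:2 pp2:2
Op 2: fork(P0) -> P2. 3 ppages; refcounts: pp0:3 pp1:3 pp2:3
Op 3: write(P2, v2, 192). refcount(pp2)=3>1 -> COPY to pp3. 4 ppages; refcounts: pp0:3 pp1:3 pp2:2 pp3:1
Op 4: fork(P0) -> P3. 4 ppages; refcounts: pp0:4 pp1:4 pp2:3 pp3:1
Op 5: read(P0, v0) -> 41. No state change.
P0: v2 -> pp2 = 11
P1: v2 -> pp2 = 11
P2: v2 -> pp3 = 192
P3: v2 -> pp2 = 11

Answer: 11 11 192 11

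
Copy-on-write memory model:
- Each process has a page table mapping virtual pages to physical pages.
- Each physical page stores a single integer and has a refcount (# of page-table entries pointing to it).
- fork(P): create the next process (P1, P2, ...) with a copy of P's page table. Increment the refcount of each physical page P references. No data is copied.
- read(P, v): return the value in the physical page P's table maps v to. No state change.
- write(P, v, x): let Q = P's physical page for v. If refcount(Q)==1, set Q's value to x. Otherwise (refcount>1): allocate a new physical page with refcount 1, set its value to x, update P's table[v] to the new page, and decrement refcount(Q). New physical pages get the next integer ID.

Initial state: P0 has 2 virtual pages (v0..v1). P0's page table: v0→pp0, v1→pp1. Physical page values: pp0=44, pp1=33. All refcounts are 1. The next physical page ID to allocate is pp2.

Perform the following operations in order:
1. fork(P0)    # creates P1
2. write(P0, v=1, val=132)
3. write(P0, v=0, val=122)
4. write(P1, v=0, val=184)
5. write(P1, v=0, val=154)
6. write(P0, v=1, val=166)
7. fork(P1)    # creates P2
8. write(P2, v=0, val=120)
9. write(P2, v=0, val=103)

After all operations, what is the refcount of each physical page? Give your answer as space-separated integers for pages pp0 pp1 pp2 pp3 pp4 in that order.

Answer: 1 2 1 1 1

Derivation:
Op 1: fork(P0) -> P1. 2 ppages; refcounts: pp0:2 pp1:2
Op 2: write(P0, v1, 132). refcount(pp1)=2>1 -> COPY to pp2. 3 ppages; refcounts: pp0:2 pp1:1 pp2:1
Op 3: write(P0, v0, 122). refcount(pp0)=2>1 -> COPY to pp3. 4 ppages; refcounts: pp0:1 pp1:1 pp2:1 pp3:1
Op 4: write(P1, v0, 184). refcount(pp0)=1 -> write in place. 4 ppages; refcounts: pp0:1 pp1:1 pp2:1 pp3:1
Op 5: write(P1, v0, 154). refcount(pp0)=1 -> write in place. 4 ppages; refcounts: pp0:1 pp1:1 pp2:1 pp3:1
Op 6: write(P0, v1, 166). refcount(pp2)=1 -> write in place. 4 ppages; refcounts: pp0:1 pp1:1 pp2:1 pp3:1
Op 7: fork(P1) -> P2. 4 ppages; refcounts: pp0:2 pp1:2 pp2:1 pp3:1
Op 8: write(P2, v0, 120). refcount(pp0)=2>1 -> COPY to pp4. 5 ppages; refcounts: pp0:1 pp1:2 pp2:1 pp3:1 pp4:1
Op 9: write(P2, v0, 103). refcount(pp4)=1 -> write in place. 5 ppages; refcounts: pp0:1 pp1:2 pp2:1 pp3:1 pp4:1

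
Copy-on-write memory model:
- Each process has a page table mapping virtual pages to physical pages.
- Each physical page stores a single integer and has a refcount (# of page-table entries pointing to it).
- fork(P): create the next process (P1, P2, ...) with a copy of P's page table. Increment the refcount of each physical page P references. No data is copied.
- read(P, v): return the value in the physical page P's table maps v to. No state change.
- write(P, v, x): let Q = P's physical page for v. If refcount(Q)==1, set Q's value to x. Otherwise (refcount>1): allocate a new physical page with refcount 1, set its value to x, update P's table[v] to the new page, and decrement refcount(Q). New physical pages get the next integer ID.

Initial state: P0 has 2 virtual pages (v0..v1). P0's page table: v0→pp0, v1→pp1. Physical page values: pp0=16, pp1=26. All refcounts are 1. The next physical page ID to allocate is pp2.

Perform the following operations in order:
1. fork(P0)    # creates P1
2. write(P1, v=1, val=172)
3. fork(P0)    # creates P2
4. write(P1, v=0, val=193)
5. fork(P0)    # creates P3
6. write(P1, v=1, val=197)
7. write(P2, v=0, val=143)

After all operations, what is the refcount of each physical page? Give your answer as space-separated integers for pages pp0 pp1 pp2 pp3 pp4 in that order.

Answer: 2 3 1 1 1

Derivation:
Op 1: fork(P0) -> P1. 2 ppages; refcounts: pp0:2 pp1:2
Op 2: write(P1, v1, 172). refcount(pp1)=2>1 -> COPY to pp2. 3 ppages; refcounts: pp0:2 pp1:1 pp2:1
Op 3: fork(P0) -> P2. 3 ppages; refcounts: pp0:3 pp1:2 pp2:1
Op 4: write(P1, v0, 193). refcount(pp0)=3>1 -> COPY to pp3. 4 ppages; refcounts: pp0:2 pp1:2 pp2:1 pp3:1
Op 5: fork(P0) -> P3. 4 ppages; refcounts: pp0:3 pp1:3 pp2:1 pp3:1
Op 6: write(P1, v1, 197). refcount(pp2)=1 -> write in place. 4 ppages; refcounts: pp0:3 pp1:3 pp2:1 pp3:1
Op 7: write(P2, v0, 143). refcount(pp0)=3>1 -> COPY to pp4. 5 ppages; refcounts: pp0:2 pp1:3 pp2:1 pp3:1 pp4:1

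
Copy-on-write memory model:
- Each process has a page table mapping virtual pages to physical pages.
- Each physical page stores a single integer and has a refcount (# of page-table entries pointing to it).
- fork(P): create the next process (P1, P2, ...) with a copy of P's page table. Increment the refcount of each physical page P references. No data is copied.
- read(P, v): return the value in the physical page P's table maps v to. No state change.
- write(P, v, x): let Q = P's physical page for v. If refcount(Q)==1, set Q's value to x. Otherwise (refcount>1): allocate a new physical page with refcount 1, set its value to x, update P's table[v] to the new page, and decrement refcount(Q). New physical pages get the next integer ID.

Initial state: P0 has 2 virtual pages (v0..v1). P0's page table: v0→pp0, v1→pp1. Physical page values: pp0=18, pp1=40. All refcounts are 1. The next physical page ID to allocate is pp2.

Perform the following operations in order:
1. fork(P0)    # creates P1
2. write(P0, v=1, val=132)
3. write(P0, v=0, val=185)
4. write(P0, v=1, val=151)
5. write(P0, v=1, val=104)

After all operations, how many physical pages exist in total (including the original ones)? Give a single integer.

Answer: 4

Derivation:
Op 1: fork(P0) -> P1. 2 ppages; refcounts: pp0:2 pp1:2
Op 2: write(P0, v1, 132). refcount(pp1)=2>1 -> COPY to pp2. 3 ppages; refcounts: pp0:2 pp1:1 pp2:1
Op 3: write(P0, v0, 185). refcount(pp0)=2>1 -> COPY to pp3. 4 ppages; refcounts: pp0:1 pp1:1 pp2:1 pp3:1
Op 4: write(P0, v1, 151). refcount(pp2)=1 -> write in place. 4 ppages; refcounts: pp0:1 pp1:1 pp2:1 pp3:1
Op 5: write(P0, v1, 104). refcount(pp2)=1 -> write in place. 4 ppages; refcounts: pp0:1 pp1:1 pp2:1 pp3:1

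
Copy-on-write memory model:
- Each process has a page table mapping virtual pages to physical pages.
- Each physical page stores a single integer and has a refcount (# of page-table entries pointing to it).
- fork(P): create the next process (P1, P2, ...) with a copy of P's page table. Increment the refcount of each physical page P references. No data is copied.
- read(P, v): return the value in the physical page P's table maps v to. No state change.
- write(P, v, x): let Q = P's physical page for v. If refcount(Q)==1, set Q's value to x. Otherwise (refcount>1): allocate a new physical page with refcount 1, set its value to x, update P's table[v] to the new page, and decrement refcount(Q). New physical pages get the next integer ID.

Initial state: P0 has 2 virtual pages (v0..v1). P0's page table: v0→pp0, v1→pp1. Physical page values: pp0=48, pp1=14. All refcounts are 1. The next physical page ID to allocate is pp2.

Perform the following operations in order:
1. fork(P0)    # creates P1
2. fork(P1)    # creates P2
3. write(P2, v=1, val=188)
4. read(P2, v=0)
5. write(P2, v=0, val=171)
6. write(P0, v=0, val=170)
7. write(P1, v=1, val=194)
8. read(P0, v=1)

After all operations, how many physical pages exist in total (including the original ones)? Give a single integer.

Op 1: fork(P0) -> P1. 2 ppages; refcounts: pp0:2 pp1:2
Op 2: fork(P1) -> P2. 2 ppages; refcounts: pp0:3 pp1:3
Op 3: write(P2, v1, 188). refcount(pp1)=3>1 -> COPY to pp2. 3 ppages; refcounts: pp0:3 pp1:2 pp2:1
Op 4: read(P2, v0) -> 48. No state change.
Op 5: write(P2, v0, 171). refcount(pp0)=3>1 -> COPY to pp3. 4 ppages; refcounts: pp0:2 pp1:2 pp2:1 pp3:1
Op 6: write(P0, v0, 170). refcount(pp0)=2>1 -> COPY to pp4. 5 ppages; refcounts: pp0:1 pp1:2 pp2:1 pp3:1 pp4:1
Op 7: write(P1, v1, 194). refcount(pp1)=2>1 -> COPY to pp5. 6 ppages; refcounts: pp0:1 pp1:1 pp2:1 pp3:1 pp4:1 pp5:1
Op 8: read(P0, v1) -> 14. No state change.

Answer: 6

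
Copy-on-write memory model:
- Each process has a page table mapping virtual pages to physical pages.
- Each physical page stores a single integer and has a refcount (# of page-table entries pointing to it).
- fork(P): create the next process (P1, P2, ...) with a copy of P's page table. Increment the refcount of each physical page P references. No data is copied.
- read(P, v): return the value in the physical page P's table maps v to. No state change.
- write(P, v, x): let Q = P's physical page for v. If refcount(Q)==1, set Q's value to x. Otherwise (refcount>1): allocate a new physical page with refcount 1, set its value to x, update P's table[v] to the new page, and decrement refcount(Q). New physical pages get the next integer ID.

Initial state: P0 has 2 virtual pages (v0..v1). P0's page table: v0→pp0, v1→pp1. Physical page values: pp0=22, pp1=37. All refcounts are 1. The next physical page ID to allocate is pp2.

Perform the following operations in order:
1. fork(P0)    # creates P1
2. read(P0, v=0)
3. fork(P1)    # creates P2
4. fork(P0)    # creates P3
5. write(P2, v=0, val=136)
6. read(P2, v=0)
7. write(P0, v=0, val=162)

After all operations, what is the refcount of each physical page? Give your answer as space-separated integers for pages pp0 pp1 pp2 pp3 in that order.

Op 1: fork(P0) -> P1. 2 ppages; refcounts: pp0:2 pp1:2
Op 2: read(P0, v0) -> 22. No state change.
Op 3: fork(P1) -> P2. 2 ppages; refcounts: pp0:3 pp1:3
Op 4: fork(P0) -> P3. 2 ppages; refcounts: pp0:4 pp1:4
Op 5: write(P2, v0, 136). refcount(pp0)=4>1 -> COPY to pp2. 3 ppages; refcounts: pp0:3 pp1:4 pp2:1
Op 6: read(P2, v0) -> 136. No state change.
Op 7: write(P0, v0, 162). refcount(pp0)=3>1 -> COPY to pp3. 4 ppages; refcounts: pp0:2 pp1:4 pp2:1 pp3:1

Answer: 2 4 1 1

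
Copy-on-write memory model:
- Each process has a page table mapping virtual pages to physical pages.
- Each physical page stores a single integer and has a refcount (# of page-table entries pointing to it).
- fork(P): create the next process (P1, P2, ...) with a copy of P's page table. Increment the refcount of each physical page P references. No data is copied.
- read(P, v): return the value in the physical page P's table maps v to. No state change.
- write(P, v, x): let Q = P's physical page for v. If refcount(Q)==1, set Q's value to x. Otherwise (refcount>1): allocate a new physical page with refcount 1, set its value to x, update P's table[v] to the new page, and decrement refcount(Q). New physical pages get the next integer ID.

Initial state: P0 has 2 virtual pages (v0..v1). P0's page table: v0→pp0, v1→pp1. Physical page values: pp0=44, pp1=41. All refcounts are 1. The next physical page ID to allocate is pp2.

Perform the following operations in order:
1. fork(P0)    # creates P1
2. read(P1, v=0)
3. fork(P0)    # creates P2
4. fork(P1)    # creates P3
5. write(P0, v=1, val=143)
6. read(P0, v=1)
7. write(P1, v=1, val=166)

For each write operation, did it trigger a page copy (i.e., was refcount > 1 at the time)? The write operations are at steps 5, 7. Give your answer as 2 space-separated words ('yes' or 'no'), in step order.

Op 1: fork(P0) -> P1. 2 ppages; refcounts: pp0:2 pp1:2
Op 2: read(P1, v0) -> 44. No state change.
Op 3: fork(P0) -> P2. 2 ppages; refcounts: pp0:3 pp1:3
Op 4: fork(P1) -> P3. 2 ppages; refcounts: pp0:4 pp1:4
Op 5: write(P0, v1, 143). refcount(pp1)=4>1 -> COPY to pp2. 3 ppages; refcounts: pp0:4 pp1:3 pp2:1
Op 6: read(P0, v1) -> 143. No state change.
Op 7: write(P1, v1, 166). refcount(pp1)=3>1 -> COPY to pp3. 4 ppages; refcounts: pp0:4 pp1:2 pp2:1 pp3:1

yes yes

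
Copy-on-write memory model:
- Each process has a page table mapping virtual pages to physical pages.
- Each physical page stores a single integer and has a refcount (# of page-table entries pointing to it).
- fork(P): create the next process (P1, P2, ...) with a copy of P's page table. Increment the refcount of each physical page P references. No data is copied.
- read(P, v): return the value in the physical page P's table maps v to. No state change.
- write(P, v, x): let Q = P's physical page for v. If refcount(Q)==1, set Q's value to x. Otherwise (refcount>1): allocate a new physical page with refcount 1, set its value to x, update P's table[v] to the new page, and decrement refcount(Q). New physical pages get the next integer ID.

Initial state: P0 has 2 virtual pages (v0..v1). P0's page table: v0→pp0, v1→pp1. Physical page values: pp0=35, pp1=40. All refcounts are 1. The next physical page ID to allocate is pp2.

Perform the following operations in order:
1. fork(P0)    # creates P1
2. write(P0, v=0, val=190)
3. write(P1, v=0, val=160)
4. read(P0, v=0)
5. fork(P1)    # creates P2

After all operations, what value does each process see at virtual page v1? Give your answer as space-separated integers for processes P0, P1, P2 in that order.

Op 1: fork(P0) -> P1. 2 ppages; refcounts: pp0:2 pp1:2
Op 2: write(P0, v0, 190). refcount(pp0)=2>1 -> COPY to pp2. 3 ppages; refcounts: pp0:1 pp1:2 pp2:1
Op 3: write(P1, v0, 160). refcount(pp0)=1 -> write in place. 3 ppages; refcounts: pp0:1 pp1:2 pp2:1
Op 4: read(P0, v0) -> 190. No state change.
Op 5: fork(P1) -> P2. 3 ppages; refcounts: pp0:2 pp1:3 pp2:1
P0: v1 -> pp1 = 40
P1: v1 -> pp1 = 40
P2: v1 -> pp1 = 40

Answer: 40 40 40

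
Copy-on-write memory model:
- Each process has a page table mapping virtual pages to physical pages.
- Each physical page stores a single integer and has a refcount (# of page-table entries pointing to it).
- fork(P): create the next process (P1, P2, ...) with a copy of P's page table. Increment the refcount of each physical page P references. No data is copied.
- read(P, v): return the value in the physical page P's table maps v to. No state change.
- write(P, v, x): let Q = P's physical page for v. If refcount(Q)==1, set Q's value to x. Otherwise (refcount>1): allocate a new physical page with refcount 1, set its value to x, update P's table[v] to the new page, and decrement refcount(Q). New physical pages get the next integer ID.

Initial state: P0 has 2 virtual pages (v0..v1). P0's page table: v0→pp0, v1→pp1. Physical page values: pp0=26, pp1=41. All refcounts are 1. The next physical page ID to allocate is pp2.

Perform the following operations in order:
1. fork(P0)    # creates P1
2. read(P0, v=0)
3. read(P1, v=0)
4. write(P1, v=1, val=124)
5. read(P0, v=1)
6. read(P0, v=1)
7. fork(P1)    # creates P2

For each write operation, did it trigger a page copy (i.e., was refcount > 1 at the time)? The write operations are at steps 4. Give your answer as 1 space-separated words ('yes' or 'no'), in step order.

Op 1: fork(P0) -> P1. 2 ppages; refcounts: pp0:2 pp1:2
Op 2: read(P0, v0) -> 26. No state change.
Op 3: read(P1, v0) -> 26. No state change.
Op 4: write(P1, v1, 124). refcount(pp1)=2>1 -> COPY to pp2. 3 ppages; refcounts: pp0:2 pp1:1 pp2:1
Op 5: read(P0, v1) -> 41. No state change.
Op 6: read(P0, v1) -> 41. No state change.
Op 7: fork(P1) -> P2. 3 ppages; refcounts: pp0:3 pp1:1 pp2:2

yes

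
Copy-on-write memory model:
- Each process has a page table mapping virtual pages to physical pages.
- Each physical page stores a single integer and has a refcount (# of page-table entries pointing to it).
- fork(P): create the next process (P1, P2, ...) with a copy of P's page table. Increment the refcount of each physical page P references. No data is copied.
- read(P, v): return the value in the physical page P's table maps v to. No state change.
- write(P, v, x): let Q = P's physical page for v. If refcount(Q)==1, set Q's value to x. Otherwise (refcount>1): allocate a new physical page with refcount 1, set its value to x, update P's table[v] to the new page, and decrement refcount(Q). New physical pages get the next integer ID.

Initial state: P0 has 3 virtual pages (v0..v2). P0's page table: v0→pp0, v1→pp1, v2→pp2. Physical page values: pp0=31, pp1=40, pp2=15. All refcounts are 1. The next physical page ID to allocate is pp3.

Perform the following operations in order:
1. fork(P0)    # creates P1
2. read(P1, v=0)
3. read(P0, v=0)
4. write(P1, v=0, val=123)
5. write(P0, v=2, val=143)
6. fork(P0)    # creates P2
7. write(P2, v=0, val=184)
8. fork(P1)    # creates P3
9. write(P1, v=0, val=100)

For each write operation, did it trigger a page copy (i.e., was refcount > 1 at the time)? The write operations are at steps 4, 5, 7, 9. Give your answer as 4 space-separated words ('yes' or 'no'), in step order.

Op 1: fork(P0) -> P1. 3 ppages; refcounts: pp0:2 pp1:2 pp2:2
Op 2: read(P1, v0) -> 31. No state change.
Op 3: read(P0, v0) -> 31. No state change.
Op 4: write(P1, v0, 123). refcount(pp0)=2>1 -> COPY to pp3. 4 ppages; refcounts: pp0:1 pp1:2 pp2:2 pp3:1
Op 5: write(P0, v2, 143). refcount(pp2)=2>1 -> COPY to pp4. 5 ppages; refcounts: pp0:1 pp1:2 pp2:1 pp3:1 pp4:1
Op 6: fork(P0) -> P2. 5 ppages; refcounts: pp0:2 pp1:3 pp2:1 pp3:1 pp4:2
Op 7: write(P2, v0, 184). refcount(pp0)=2>1 -> COPY to pp5. 6 ppages; refcounts: pp0:1 pp1:3 pp2:1 pp3:1 pp4:2 pp5:1
Op 8: fork(P1) -> P3. 6 ppages; refcounts: pp0:1 pp1:4 pp2:2 pp3:2 pp4:2 pp5:1
Op 9: write(P1, v0, 100). refcount(pp3)=2>1 -> COPY to pp6. 7 ppages; refcounts: pp0:1 pp1:4 pp2:2 pp3:1 pp4:2 pp5:1 pp6:1

yes yes yes yes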